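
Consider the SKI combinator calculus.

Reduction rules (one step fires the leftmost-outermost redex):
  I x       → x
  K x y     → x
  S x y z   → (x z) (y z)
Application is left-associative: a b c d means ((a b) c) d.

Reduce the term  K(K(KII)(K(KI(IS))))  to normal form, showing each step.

Answer: normal form = KI  (in 2 steps)

Reduction:
  start: K(K(KII)(K(KI(IS))))
  [1] K(KII)
  [2] KI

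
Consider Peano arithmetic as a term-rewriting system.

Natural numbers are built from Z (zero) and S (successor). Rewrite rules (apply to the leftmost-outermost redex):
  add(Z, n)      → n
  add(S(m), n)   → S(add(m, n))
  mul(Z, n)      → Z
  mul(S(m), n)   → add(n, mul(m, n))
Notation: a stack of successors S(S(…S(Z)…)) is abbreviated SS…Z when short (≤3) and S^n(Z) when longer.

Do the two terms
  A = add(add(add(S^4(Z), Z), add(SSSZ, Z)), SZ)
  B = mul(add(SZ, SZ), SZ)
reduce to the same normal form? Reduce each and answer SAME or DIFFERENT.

Term A:
  start: add(add(add(S^4(Z), Z), add(SSSZ, Z)), SZ)
  step 1: add(add(S(add(SSSZ, Z)), add(SSSZ, Z)), SZ)
  step 2: add(S(add(add(SSSZ, Z), add(SSSZ, Z))), SZ)
  step 3: S(add(add(add(SSSZ, Z), add(SSSZ, Z)), SZ))
  step 4: S(add(add(S(add(SSZ, Z)), add(SSSZ, Z)), SZ))
  step 5: S(add(S(add(add(SSZ, Z), add(SSSZ, Z))), SZ))
  step 6: S(S(add(add(add(SSZ, Z), add(SSSZ, Z)), SZ)))
  step 7: S(S(add(add(S(add(SZ, Z)), add(SSSZ, Z)), SZ)))
  step 8: S(S(add(S(add(add(SZ, Z), add(SSSZ, Z))), SZ)))
  step 9: S(S(S(add(add(add(SZ, Z), add(SSSZ, Z)), SZ))))
  step 10: S(S(S(add(add(S(add(Z, Z)), add(SSSZ, Z)), SZ))))
  step 11: S(S(S(add(S(add(add(Z, Z), add(SSSZ, Z))), SZ))))
  step 12: S(S(S(S(add(add(add(Z, Z), add(SSSZ, Z)), SZ)))))
  step 13: S(S(S(S(add(add(Z, add(SSSZ, Z)), SZ)))))
  step 14: S(S(S(S(add(add(SSSZ, Z), SZ)))))
  step 15: S(S(S(S(add(S(add(SSZ, Z)), SZ)))))
  step 16: S(S(S(S(S(add(add(SSZ, Z), SZ))))))
  step 17: S(S(S(S(S(add(S(add(SZ, Z)), SZ))))))
  step 18: S(S(S(S(S(S(add(add(SZ, Z), SZ)))))))
  step 19: S(S(S(S(S(S(add(S(add(Z, Z)), SZ)))))))
  step 20: S(S(S(S(S(S(S(add(add(Z, Z), SZ))))))))
  step 21: S(S(S(S(S(S(S(add(Z, SZ))))))))
  step 22: S^8(Z)

Term B:
  start: mul(add(SZ, SZ), SZ)
  step 1: mul(S(add(Z, SZ)), SZ)
  step 2: add(SZ, mul(add(Z, SZ), SZ))
  step 3: S(add(Z, mul(add(Z, SZ), SZ)))
  step 4: S(mul(add(Z, SZ), SZ))
  step 5: S(mul(SZ, SZ))
  step 6: S(add(SZ, mul(Z, SZ)))
  step 7: S(S(add(Z, mul(Z, SZ))))
  step 8: S(S(mul(Z, SZ)))
  step 9: SSZ

Answer: DIFFERENT — A ⇓ S^8(Z), B ⇓ SSZ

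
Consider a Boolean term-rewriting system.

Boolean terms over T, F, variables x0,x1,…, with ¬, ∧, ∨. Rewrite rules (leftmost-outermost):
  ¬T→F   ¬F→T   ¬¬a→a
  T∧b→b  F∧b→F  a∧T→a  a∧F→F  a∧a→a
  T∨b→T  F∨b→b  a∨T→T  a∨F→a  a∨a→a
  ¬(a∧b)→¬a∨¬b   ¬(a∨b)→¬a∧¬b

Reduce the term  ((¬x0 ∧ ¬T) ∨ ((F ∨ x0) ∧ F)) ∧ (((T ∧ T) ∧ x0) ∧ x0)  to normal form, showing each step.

Answer: normal form = F  (in 5 steps)

Reduction:
  start: ((¬x0 ∧ ¬T) ∨ ((F ∨ x0) ∧ F)) ∧ (((T ∧ T) ∧ x0) ∧ x0)
  →1  ((¬x0 ∧ F) ∨ ((F ∨ x0) ∧ F)) ∧ (((T ∧ T) ∧ x0) ∧ x0)
  →2  (F ∨ ((F ∨ x0) ∧ F)) ∧ (((T ∧ T) ∧ x0) ∧ x0)
  →3  ((F ∨ x0) ∧ F) ∧ (((T ∧ T) ∧ x0) ∧ x0)
  →4  F ∧ (((T ∧ T) ∧ x0) ∧ x0)
  →5  F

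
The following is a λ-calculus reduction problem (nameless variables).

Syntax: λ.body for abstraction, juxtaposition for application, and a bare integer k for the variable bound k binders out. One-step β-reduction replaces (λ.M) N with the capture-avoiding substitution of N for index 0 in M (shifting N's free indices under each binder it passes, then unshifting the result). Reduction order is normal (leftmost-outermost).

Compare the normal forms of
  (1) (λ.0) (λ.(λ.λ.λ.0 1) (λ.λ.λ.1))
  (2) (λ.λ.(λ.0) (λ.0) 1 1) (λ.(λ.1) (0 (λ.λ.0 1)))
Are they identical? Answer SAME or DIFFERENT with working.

Term A:
  start: (λ.0) (λ.(λ.λ.λ.0 1) (λ.λ.λ.1))
  step 1: λ.(λ.λ.λ.0 1) (λ.λ.λ.1)
  step 2: λ.λ.λ.0 1

Term B:
  start: (λ.λ.(λ.0) (λ.0) 1 1) (λ.(λ.1) (0 (λ.λ.0 1)))
  step 1: λ.(λ.0) (λ.0) (λ.(λ.1) (0 (λ.λ.0 1))) (λ.(λ.1) (0 (λ.λ.0 1)))
  step 2: λ.(λ.0) (λ.(λ.1) (0 (λ.λ.0 1))) (λ.(λ.1) (0 (λ.λ.0 1)))
  step 3: λ.(λ.(λ.1) (0 (λ.λ.0 1))) (λ.(λ.1) (0 (λ.λ.0 1)))
  step 4: λ.(λ.λ.(λ.1) (0 (λ.λ.0 1))) ((λ.(λ.1) (0 (λ.λ.0 1))) (λ.λ.0 1))
  step 5: λ.λ.(λ.1) (0 (λ.λ.0 1))
  step 6: λ.λ.0

Answer: DIFFERENT — A ⇓ λ.λ.λ.0 1, B ⇓ λ.λ.0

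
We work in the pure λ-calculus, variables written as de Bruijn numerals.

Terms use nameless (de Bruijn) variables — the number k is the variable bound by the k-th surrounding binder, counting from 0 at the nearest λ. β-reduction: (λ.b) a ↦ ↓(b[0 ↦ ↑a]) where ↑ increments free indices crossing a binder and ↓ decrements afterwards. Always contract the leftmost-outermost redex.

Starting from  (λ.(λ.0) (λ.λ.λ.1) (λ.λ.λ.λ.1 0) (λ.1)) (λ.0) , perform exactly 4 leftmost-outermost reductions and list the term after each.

  start: (λ.(λ.0) (λ.λ.λ.1) (λ.λ.λ.λ.1 0) (λ.1)) (λ.0)
  [1] (λ.0) (λ.λ.λ.1) (λ.λ.λ.λ.1 0) (λ.λ.0)
  [2] (λ.λ.λ.1) (λ.λ.λ.λ.1 0) (λ.λ.0)
  [3] (λ.λ.1) (λ.λ.0)
  [4] λ.λ.λ.0

Answer: after 4 steps: λ.λ.λ.0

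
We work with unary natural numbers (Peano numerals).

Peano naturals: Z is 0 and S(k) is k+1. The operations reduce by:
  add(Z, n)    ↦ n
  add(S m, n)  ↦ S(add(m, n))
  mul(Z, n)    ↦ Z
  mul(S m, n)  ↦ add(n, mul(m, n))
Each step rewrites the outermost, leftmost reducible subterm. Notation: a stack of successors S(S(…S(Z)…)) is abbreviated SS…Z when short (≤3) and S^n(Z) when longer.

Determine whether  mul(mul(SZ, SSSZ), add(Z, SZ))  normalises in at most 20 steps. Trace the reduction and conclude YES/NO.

Answer: YES — reaches normal form SSSZ in 19 ≤ 20 steps

Reduction:
  start: mul(mul(SZ, SSSZ), add(Z, SZ))
  [1] mul(add(SSSZ, mul(Z, SSSZ)), add(Z, SZ))
  [2] mul(S(add(SSZ, mul(Z, SSSZ))), add(Z, SZ))
  [3] add(add(Z, SZ), mul(add(SSZ, mul(Z, SSSZ)), add(Z, SZ)))
  [4] add(SZ, mul(add(SSZ, mul(Z, SSSZ)), add(Z, SZ)))
  [5] S(add(Z, mul(add(SSZ, mul(Z, SSSZ)), add(Z, SZ))))
  [6] S(mul(add(SSZ, mul(Z, SSSZ)), add(Z, SZ)))
  [7] S(mul(S(add(SZ, mul(Z, SSSZ))), add(Z, SZ)))
  [8] S(add(add(Z, SZ), mul(add(SZ, mul(Z, SSSZ)), add(Z, SZ))))
  [9] S(add(SZ, mul(add(SZ, mul(Z, SSSZ)), add(Z, SZ))))
  [10] S(S(add(Z, mul(add(SZ, mul(Z, SSSZ)), add(Z, SZ)))))
  [11] S(S(mul(add(SZ, mul(Z, SSSZ)), add(Z, SZ))))
  [12] S(S(mul(S(add(Z, mul(Z, SSSZ))), add(Z, SZ))))
  [13] S(S(add(add(Z, SZ), mul(add(Z, mul(Z, SSSZ)), add(Z, SZ)))))
  [14] S(S(add(SZ, mul(add(Z, mul(Z, SSSZ)), add(Z, SZ)))))
  [15] S(S(S(add(Z, mul(add(Z, mul(Z, SSSZ)), add(Z, SZ))))))
  [16] S(S(S(mul(add(Z, mul(Z, SSSZ)), add(Z, SZ)))))
  [17] S(S(S(mul(mul(Z, SSSZ), add(Z, SZ)))))
  [18] S(S(S(mul(Z, add(Z, SZ)))))
  [19] SSSZ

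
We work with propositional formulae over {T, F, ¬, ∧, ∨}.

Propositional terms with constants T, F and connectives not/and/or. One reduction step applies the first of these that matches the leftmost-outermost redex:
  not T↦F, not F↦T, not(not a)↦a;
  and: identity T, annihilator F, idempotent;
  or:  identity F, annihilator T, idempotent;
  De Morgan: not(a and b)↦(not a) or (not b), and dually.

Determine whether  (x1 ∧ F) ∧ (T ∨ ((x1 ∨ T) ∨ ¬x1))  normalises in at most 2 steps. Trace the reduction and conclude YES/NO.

  start: (x1 ∧ F) ∧ (T ∨ ((x1 ∨ T) ∨ ¬x1))
  [1] F ∧ (T ∨ ((x1 ∨ T) ∨ ¬x1))
  [2] F

Answer: YES — reaches normal form F in 2 ≤ 2 steps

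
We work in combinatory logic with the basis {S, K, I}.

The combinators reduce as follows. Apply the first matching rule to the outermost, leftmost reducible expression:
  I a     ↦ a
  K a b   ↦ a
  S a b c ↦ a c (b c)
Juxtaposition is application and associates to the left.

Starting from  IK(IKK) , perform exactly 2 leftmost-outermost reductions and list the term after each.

  start: IK(IKK)
  →1  K(IKK)
  →2  K(KK)

Answer: after 2 steps: K(KK)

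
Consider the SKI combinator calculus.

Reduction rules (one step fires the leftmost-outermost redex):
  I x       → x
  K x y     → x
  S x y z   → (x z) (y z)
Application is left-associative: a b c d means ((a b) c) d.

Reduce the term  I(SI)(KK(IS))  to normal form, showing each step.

Answer: normal form = SIK  (in 2 steps)

Working:
  start: I(SI)(KK(IS))
  step 1: SI(KK(IS))
  step 2: SIK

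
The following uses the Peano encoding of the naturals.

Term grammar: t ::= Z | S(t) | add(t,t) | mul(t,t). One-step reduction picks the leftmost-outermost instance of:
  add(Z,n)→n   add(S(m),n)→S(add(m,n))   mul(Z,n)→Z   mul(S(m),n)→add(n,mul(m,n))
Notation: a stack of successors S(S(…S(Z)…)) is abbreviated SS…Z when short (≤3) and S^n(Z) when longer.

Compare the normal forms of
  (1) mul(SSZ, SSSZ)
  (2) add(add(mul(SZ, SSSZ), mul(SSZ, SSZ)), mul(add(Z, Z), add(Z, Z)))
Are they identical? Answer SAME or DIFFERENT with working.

Answer: DIFFERENT — A ⇓ S^6(Z), B ⇓ S^7(Z)

Derivation:
Term A:
  start: mul(SSZ, SSSZ)
  [1] add(SSSZ, mul(SZ, SSSZ))
  [2] S(add(SSZ, mul(SZ, SSSZ)))
  [3] S(S(add(SZ, mul(SZ, SSSZ))))
  [4] S(S(S(add(Z, mul(SZ, SSSZ)))))
  [5] S(S(S(mul(SZ, SSSZ))))
  [6] S(S(S(add(SSSZ, mul(Z, SSSZ)))))
  [7] S(S(S(S(add(SSZ, mul(Z, SSSZ))))))
  [8] S(S(S(S(S(add(SZ, mul(Z, SSSZ)))))))
  [9] S(S(S(S(S(S(add(Z, mul(Z, SSSZ))))))))
  [10] S(S(S(S(S(S(mul(Z, SSSZ)))))))
  [11] S^6(Z)

Term B:
  start: add(add(mul(SZ, SSSZ), mul(SSZ, SSZ)), mul(add(Z, Z), add(Z, Z)))
  [1] add(add(add(SSSZ, mul(Z, SSSZ)), mul(SSZ, SSZ)), mul(add(Z, Z), add(Z, Z)))
  [2] add(add(S(add(SSZ, mul(Z, SSSZ))), mul(SSZ, SSZ)), mul(add(Z, Z), add(Z, Z)))
  [3] add(S(add(add(SSZ, mul(Z, SSSZ)), mul(SSZ, SSZ))), mul(add(Z, Z), add(Z, Z)))
  [4] S(add(add(add(SSZ, mul(Z, SSSZ)), mul(SSZ, SSZ)), mul(add(Z, Z), add(Z, Z))))
  [5] S(add(add(S(add(SZ, mul(Z, SSSZ))), mul(SSZ, SSZ)), mul(add(Z, Z), add(Z, Z))))
  [6] S(add(S(add(add(SZ, mul(Z, SSSZ)), mul(SSZ, SSZ))), mul(add(Z, Z), add(Z, Z))))
  [7] S(S(add(add(add(SZ, mul(Z, SSSZ)), mul(SSZ, SSZ)), mul(add(Z, Z), add(Z, Z)))))
  [8] S(S(add(add(S(add(Z, mul(Z, SSSZ))), mul(SSZ, SSZ)), mul(add(Z, Z), add(Z, Z)))))
  [9] S(S(add(S(add(add(Z, mul(Z, SSSZ)), mul(SSZ, SSZ))), mul(add(Z, Z), add(Z, Z)))))
  [10] S(S(S(add(add(add(Z, mul(Z, SSSZ)), mul(SSZ, SSZ)), mul(add(Z, Z), add(Z, Z))))))
  [11] S(S(S(add(add(mul(Z, SSSZ), mul(SSZ, SSZ)), mul(add(Z, Z), add(Z, Z))))))
  [12] S(S(S(add(add(Z, mul(SSZ, SSZ)), mul(add(Z, Z), add(Z, Z))))))
  [13] S(S(S(add(mul(SSZ, SSZ), mul(add(Z, Z), add(Z, Z))))))
  [14] S(S(S(add(add(SSZ, mul(SZ, SSZ)), mul(add(Z, Z), add(Z, Z))))))
  [15] S(S(S(add(S(add(SZ, mul(SZ, SSZ))), mul(add(Z, Z), add(Z, Z))))))
  [16] S(S(S(S(add(add(SZ, mul(SZ, SSZ)), mul(add(Z, Z), add(Z, Z)))))))
  [17] S(S(S(S(add(S(add(Z, mul(SZ, SSZ))), mul(add(Z, Z), add(Z, Z)))))))
  [18] S(S(S(S(S(add(add(Z, mul(SZ, SSZ)), mul(add(Z, Z), add(Z, Z))))))))
  [19] S(S(S(S(S(add(mul(SZ, SSZ), mul(add(Z, Z), add(Z, Z))))))))
  [20] S(S(S(S(S(add(add(SSZ, mul(Z, SSZ)), mul(add(Z, Z), add(Z, Z))))))))
  [21] S(S(S(S(S(add(S(add(SZ, mul(Z, SSZ))), mul(add(Z, Z), add(Z, Z))))))))
  [22] S(S(S(S(S(S(add(add(SZ, mul(Z, SSZ)), mul(add(Z, Z), add(Z, Z)))))))))
  [23] S(S(S(S(S(S(add(S(add(Z, mul(Z, SSZ))), mul(add(Z, Z), add(Z, Z)))))))))
  [24] S(S(S(S(S(S(S(add(add(Z, mul(Z, SSZ)), mul(add(Z, Z), add(Z, Z))))))))))
  [25] S(S(S(S(S(S(S(add(mul(Z, SSZ), mul(add(Z, Z), add(Z, Z))))))))))
  [26] S(S(S(S(S(S(S(add(Z, mul(add(Z, Z), add(Z, Z))))))))))
  [27] S(S(S(S(S(S(S(mul(add(Z, Z), add(Z, Z)))))))))
  [28] S(S(S(S(S(S(S(mul(Z, add(Z, Z)))))))))
  [29] S^7(Z)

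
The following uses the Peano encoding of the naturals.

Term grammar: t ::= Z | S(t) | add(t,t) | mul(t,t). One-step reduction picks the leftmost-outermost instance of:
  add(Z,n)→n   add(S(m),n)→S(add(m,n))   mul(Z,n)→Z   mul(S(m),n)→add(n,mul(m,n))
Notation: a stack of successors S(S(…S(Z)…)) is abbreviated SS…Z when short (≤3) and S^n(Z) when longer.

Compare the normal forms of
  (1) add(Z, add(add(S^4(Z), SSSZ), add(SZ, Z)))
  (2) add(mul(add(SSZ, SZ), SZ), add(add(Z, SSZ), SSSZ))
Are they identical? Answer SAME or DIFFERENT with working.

Term A:
  start: add(Z, add(add(S^4(Z), SSSZ), add(SZ, Z)))
  step 1: add(add(S^4(Z), SSSZ), add(SZ, Z))
  step 2: add(S(add(SSSZ, SSSZ)), add(SZ, Z))
  step 3: S(add(add(SSSZ, SSSZ), add(SZ, Z)))
  step 4: S(add(S(add(SSZ, SSSZ)), add(SZ, Z)))
  step 5: S(S(add(add(SSZ, SSSZ), add(SZ, Z))))
  step 6: S(S(add(S(add(SZ, SSSZ)), add(SZ, Z))))
  step 7: S(S(S(add(add(SZ, SSSZ), add(SZ, Z)))))
  step 8: S(S(S(add(S(add(Z, SSSZ)), add(SZ, Z)))))
  step 9: S(S(S(S(add(add(Z, SSSZ), add(SZ, Z))))))
  step 10: S(S(S(S(add(SSSZ, add(SZ, Z))))))
  step 11: S(S(S(S(S(add(SSZ, add(SZ, Z)))))))
  step 12: S(S(S(S(S(S(add(SZ, add(SZ, Z))))))))
  step 13: S(S(S(S(S(S(S(add(Z, add(SZ, Z)))))))))
  step 14: S(S(S(S(S(S(S(add(SZ, Z))))))))
  step 15: S(S(S(S(S(S(S(S(add(Z, Z)))))))))
  step 16: S^8(Z)

Term B:
  start: add(mul(add(SSZ, SZ), SZ), add(add(Z, SSZ), SSSZ))
  step 1: add(mul(S(add(SZ, SZ)), SZ), add(add(Z, SSZ), SSSZ))
  step 2: add(add(SZ, mul(add(SZ, SZ), SZ)), add(add(Z, SSZ), SSSZ))
  step 3: add(S(add(Z, mul(add(SZ, SZ), SZ))), add(add(Z, SSZ), SSSZ))
  step 4: S(add(add(Z, mul(add(SZ, SZ), SZ)), add(add(Z, SSZ), SSSZ)))
  step 5: S(add(mul(add(SZ, SZ), SZ), add(add(Z, SSZ), SSSZ)))
  step 6: S(add(mul(S(add(Z, SZ)), SZ), add(add(Z, SSZ), SSSZ)))
  step 7: S(add(add(SZ, mul(add(Z, SZ), SZ)), add(add(Z, SSZ), SSSZ)))
  step 8: S(add(S(add(Z, mul(add(Z, SZ), SZ))), add(add(Z, SSZ), SSSZ)))
  step 9: S(S(add(add(Z, mul(add(Z, SZ), SZ)), add(add(Z, SSZ), SSSZ))))
  step 10: S(S(add(mul(add(Z, SZ), SZ), add(add(Z, SSZ), SSSZ))))
  step 11: S(S(add(mul(SZ, SZ), add(add(Z, SSZ), SSSZ))))
  step 12: S(S(add(add(SZ, mul(Z, SZ)), add(add(Z, SSZ), SSSZ))))
  step 13: S(S(add(S(add(Z, mul(Z, SZ))), add(add(Z, SSZ), SSSZ))))
  step 14: S(S(S(add(add(Z, mul(Z, SZ)), add(add(Z, SSZ), SSSZ)))))
  step 15: S(S(S(add(mul(Z, SZ), add(add(Z, SSZ), SSSZ)))))
  step 16: S(S(S(add(Z, add(add(Z, SSZ), SSSZ)))))
  step 17: S(S(S(add(add(Z, SSZ), SSSZ))))
  step 18: S(S(S(add(SSZ, SSSZ))))
  step 19: S(S(S(S(add(SZ, SSSZ)))))
  step 20: S(S(S(S(S(add(Z, SSSZ))))))
  step 21: S^8(Z)

Answer: SAME — A ⇓ S^8(Z), B ⇓ S^8(Z)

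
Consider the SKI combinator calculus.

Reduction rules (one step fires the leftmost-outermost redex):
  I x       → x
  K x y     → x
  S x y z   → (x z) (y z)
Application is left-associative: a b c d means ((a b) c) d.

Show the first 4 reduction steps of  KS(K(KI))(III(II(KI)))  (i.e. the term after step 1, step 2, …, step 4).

Answer: after 4 steps: S(II(KI))

Working:
  start: KS(K(KI))(III(II(KI)))
  [1] S(III(II(KI)))
  [2] S(II(II(KI)))
  [3] S(I(II(KI)))
  [4] S(II(KI))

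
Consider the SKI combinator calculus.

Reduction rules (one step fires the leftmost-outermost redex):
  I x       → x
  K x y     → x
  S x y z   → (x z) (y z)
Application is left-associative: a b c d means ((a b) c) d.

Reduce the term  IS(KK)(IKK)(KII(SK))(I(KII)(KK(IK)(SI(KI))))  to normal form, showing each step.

  start: IS(KK)(IKK)(KII(SK))(I(KII)(KK(IK)(SI(KI))))
  [1] S(KK)(IKK)(KII(SK))(I(KII)(KK(IK)(SI(KI))))
  [2] KK(KII(SK))(IKK(KII(SK)))(I(KII)(KK(IK)(SI(KI))))
  [3] K(IKK(KII(SK)))(I(KII)(KK(IK)(SI(KI))))
  [4] IKK(KII(SK))
  [5] KK(KII(SK))
  [6] K

Answer: normal form = K  (in 6 steps)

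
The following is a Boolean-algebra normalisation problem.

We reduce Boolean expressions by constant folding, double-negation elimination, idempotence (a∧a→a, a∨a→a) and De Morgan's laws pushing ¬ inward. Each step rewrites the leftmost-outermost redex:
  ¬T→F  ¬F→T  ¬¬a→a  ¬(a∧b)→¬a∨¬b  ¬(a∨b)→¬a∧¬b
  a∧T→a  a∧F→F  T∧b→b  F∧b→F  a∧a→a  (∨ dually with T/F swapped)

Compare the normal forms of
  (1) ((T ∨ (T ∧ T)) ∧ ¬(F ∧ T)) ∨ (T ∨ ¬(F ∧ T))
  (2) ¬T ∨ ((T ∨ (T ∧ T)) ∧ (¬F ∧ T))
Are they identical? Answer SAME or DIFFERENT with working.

Answer: SAME — A ⇓ T, B ⇓ T

Working:
Term A:
  start: ((T ∨ (T ∧ T)) ∧ ¬(F ∧ T)) ∨ (T ∨ ¬(F ∧ T))
  step 1: (T ∧ ¬(F ∧ T)) ∨ (T ∨ ¬(F ∧ T))
  step 2: ¬(F ∧ T) ∨ (T ∨ ¬(F ∧ T))
  step 3: (¬F ∨ ¬T) ∨ (T ∨ ¬(F ∧ T))
  step 4: (T ∨ ¬T) ∨ (T ∨ ¬(F ∧ T))
  step 5: T ∨ (T ∨ ¬(F ∧ T))
  step 6: T

Term B:
  start: ¬T ∨ ((T ∨ (T ∧ T)) ∧ (¬F ∧ T))
  step 1: F ∨ ((T ∨ (T ∧ T)) ∧ (¬F ∧ T))
  step 2: (T ∨ (T ∧ T)) ∧ (¬F ∧ T)
  step 3: T ∧ (¬F ∧ T)
  step 4: ¬F ∧ T
  step 5: ¬F
  step 6: T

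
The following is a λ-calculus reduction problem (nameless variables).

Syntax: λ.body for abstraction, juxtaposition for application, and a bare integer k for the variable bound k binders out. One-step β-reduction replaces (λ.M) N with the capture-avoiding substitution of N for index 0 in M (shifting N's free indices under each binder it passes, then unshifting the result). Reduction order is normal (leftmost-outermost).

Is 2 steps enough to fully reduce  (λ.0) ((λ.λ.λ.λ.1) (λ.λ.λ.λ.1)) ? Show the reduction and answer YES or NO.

  start: (λ.0) ((λ.λ.λ.λ.1) (λ.λ.λ.λ.1))
  →1  (λ.λ.λ.λ.1) (λ.λ.λ.λ.1)
  →2  λ.λ.λ.1

Answer: YES — reaches normal form λ.λ.λ.1 in 2 ≤ 2 steps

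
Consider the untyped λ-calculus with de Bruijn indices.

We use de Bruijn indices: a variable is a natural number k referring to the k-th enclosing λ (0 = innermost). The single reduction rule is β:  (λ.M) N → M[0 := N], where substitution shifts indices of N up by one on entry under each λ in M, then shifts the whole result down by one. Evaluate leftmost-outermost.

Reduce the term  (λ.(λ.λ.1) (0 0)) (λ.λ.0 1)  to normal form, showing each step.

Answer: normal form = λ.λ.0 (λ.λ.0 1)  (in 3 steps)

Working:
  start: (λ.(λ.λ.1) (0 0)) (λ.λ.0 1)
  [1] (λ.λ.1) ((λ.λ.0 1) (λ.λ.0 1))
  [2] λ.(λ.λ.0 1) (λ.λ.0 1)
  [3] λ.λ.0 (λ.λ.0 1)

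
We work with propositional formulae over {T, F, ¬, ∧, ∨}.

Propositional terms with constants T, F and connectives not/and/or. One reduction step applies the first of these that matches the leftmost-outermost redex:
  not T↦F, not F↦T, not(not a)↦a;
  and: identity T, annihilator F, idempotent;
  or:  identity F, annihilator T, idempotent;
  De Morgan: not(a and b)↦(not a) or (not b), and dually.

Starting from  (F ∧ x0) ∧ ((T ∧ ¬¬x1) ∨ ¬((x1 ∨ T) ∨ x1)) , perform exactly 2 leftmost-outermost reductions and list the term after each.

Answer: after 2 steps: F

Working:
  start: (F ∧ x0) ∧ ((T ∧ ¬¬x1) ∨ ¬((x1 ∨ T) ∨ x1))
  →1  F ∧ ((T ∧ ¬¬x1) ∨ ¬((x1 ∨ T) ∨ x1))
  →2  F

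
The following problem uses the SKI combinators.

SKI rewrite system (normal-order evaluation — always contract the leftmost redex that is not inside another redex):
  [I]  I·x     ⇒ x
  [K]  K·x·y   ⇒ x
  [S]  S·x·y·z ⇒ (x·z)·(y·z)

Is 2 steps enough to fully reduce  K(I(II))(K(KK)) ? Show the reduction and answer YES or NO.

  start: K(I(II))(K(KK))
  step 1: I(II)
  step 2: II

Answer: NO — after 2 steps the term is II, not yet normal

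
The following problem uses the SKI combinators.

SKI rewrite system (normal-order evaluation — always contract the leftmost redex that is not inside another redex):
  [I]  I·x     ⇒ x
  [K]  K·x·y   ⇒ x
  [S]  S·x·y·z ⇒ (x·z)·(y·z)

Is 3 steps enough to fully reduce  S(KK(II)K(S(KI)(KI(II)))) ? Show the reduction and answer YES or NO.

  start: S(KK(II)K(S(KI)(KI(II))))
  →1  S(KK(S(KI)(KI(II))))
  →2  SK

Answer: YES — reaches normal form SK in 2 ≤ 3 steps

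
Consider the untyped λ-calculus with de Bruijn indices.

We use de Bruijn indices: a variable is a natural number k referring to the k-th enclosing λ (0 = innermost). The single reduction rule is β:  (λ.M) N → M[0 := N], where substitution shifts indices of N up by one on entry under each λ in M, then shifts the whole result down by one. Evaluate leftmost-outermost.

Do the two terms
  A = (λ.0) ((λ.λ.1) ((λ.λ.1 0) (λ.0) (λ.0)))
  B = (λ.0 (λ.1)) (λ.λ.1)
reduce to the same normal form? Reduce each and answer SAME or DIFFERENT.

Answer: DIFFERENT — A ⇓ λ.λ.0, B ⇓ λ.λ.λ.λ.1

Working:
Term A:
  start: (λ.0) ((λ.λ.1) ((λ.λ.1 0) (λ.0) (λ.0)))
  [1] (λ.λ.1) ((λ.λ.1 0) (λ.0) (λ.0))
  [2] λ.(λ.λ.1 0) (λ.0) (λ.0)
  [3] λ.(λ.(λ.0) 0) (λ.0)
  [4] λ.(λ.0) (λ.0)
  [5] λ.λ.0

Term B:
  start: (λ.0 (λ.1)) (λ.λ.1)
  [1] (λ.λ.1) (λ.λ.λ.1)
  [2] λ.λ.λ.λ.1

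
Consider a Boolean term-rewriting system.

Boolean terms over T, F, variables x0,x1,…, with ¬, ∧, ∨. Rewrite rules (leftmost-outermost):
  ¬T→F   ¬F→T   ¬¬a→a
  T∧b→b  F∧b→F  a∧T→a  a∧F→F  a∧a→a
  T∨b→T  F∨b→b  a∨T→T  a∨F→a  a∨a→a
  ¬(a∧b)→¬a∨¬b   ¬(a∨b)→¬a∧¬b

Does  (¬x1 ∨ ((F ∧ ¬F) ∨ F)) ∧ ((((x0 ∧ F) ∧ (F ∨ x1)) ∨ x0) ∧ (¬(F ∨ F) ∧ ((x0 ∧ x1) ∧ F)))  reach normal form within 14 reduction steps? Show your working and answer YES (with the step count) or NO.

  start: (¬x1 ∨ ((F ∧ ¬F) ∨ F)) ∧ ((((x0 ∧ F) ∧ (F ∨ x1)) ∨ x0) ∧ (¬(F ∨ F) ∧ ((x0 ∧ x1) ∧ F)))
  →1  (¬x1 ∨ (F ∧ ¬F)) ∧ ((((x0 ∧ F) ∧ (F ∨ x1)) ∨ x0) ∧ (¬(F ∨ F) ∧ ((x0 ∧ x1) ∧ F)))
  →2  (¬x1 ∨ F) ∧ ((((x0 ∧ F) ∧ (F ∨ x1)) ∨ x0) ∧ (¬(F ∨ F) ∧ ((x0 ∧ x1) ∧ F)))
  →3  ¬x1 ∧ ((((x0 ∧ F) ∧ (F ∨ x1)) ∨ x0) ∧ (¬(F ∨ F) ∧ ((x0 ∧ x1) ∧ F)))
  →4  ¬x1 ∧ (((F ∧ (F ∨ x1)) ∨ x0) ∧ (¬(F ∨ F) ∧ ((x0 ∧ x1) ∧ F)))
  →5  ¬x1 ∧ ((F ∨ x0) ∧ (¬(F ∨ F) ∧ ((x0 ∧ x1) ∧ F)))
  →6  ¬x1 ∧ (x0 ∧ (¬(F ∨ F) ∧ ((x0 ∧ x1) ∧ F)))
  →7  ¬x1 ∧ (x0 ∧ ((¬F ∧ ¬F) ∧ ((x0 ∧ x1) ∧ F)))
  →8  ¬x1 ∧ (x0 ∧ (¬F ∧ ((x0 ∧ x1) ∧ F)))
  →9  ¬x1 ∧ (x0 ∧ (T ∧ ((x0 ∧ x1) ∧ F)))
  →10  ¬x1 ∧ (x0 ∧ ((x0 ∧ x1) ∧ F))
  →11  ¬x1 ∧ (x0 ∧ F)
  →12  ¬x1 ∧ F
  →13  F

Answer: YES — reaches normal form F in 13 ≤ 14 steps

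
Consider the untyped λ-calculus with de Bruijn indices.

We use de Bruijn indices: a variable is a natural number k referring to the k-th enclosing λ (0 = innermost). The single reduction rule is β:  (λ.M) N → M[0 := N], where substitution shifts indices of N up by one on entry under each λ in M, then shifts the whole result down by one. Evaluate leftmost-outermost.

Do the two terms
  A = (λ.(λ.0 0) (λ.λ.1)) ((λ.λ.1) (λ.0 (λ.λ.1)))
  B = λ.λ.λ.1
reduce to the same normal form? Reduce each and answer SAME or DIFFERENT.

Term A:
  start: (λ.(λ.0 0) (λ.λ.1)) ((λ.λ.1) (λ.0 (λ.λ.1)))
  [1] (λ.0 0) (λ.λ.1)
  [2] (λ.λ.1) (λ.λ.1)
  [3] λ.λ.λ.1

Term B:
  start: λ.λ.λ.1

Answer: SAME — A ⇓ λ.λ.λ.1, B ⇓ λ.λ.λ.1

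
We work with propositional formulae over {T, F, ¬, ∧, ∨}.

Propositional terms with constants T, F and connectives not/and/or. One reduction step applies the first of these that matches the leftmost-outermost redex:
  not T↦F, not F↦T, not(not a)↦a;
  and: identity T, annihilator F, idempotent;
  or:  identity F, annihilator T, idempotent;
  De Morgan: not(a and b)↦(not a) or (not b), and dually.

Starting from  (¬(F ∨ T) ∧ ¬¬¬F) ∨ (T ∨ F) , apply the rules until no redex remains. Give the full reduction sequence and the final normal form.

Answer: normal form = T  (in 7 steps)

Working:
  start: (¬(F ∨ T) ∧ ¬¬¬F) ∨ (T ∨ F)
  [1] ((¬F ∧ ¬T) ∧ ¬¬¬F) ∨ (T ∨ F)
  [2] ((T ∧ ¬T) ∧ ¬¬¬F) ∨ (T ∨ F)
  [3] (¬T ∧ ¬¬¬F) ∨ (T ∨ F)
  [4] (F ∧ ¬¬¬F) ∨ (T ∨ F)
  [5] F ∨ (T ∨ F)
  [6] T ∨ F
  [7] T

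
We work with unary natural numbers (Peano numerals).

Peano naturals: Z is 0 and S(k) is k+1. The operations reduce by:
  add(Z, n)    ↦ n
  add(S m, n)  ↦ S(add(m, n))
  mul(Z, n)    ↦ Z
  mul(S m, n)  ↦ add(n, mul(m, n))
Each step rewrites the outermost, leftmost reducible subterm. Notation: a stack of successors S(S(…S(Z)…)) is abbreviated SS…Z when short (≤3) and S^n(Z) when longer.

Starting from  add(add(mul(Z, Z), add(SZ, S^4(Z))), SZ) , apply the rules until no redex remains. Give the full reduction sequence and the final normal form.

  start: add(add(mul(Z, Z), add(SZ, S^4(Z))), SZ)
  step 1: add(add(Z, add(SZ, S^4(Z))), SZ)
  step 2: add(add(SZ, S^4(Z)), SZ)
  step 3: add(S(add(Z, S^4(Z))), SZ)
  step 4: S(add(add(Z, S^4(Z)), SZ))
  step 5: S(add(S^4(Z), SZ))
  step 6: S(S(add(SSSZ, SZ)))
  step 7: S(S(S(add(SSZ, SZ))))
  step 8: S(S(S(S(add(SZ, SZ)))))
  step 9: S(S(S(S(S(add(Z, SZ))))))
  step 10: S^6(Z)

Answer: normal form = S^6(Z)  (in 10 steps)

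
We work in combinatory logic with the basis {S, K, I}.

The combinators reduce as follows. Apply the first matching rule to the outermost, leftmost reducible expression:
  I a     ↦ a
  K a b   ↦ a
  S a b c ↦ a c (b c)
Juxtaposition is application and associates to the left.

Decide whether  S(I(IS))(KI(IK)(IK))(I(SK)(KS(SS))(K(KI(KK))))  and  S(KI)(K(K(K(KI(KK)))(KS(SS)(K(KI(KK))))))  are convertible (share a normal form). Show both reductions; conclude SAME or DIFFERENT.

Term A:
  start: S(I(IS))(KI(IK)(IK))(I(SK)(KS(SS))(K(KI(KK))))
  [1] I(IS)(I(SK)(KS(SS))(K(KI(KK))))(KI(IK)(IK)(I(SK)(KS(SS))(K(KI(KK)))))
  [2] IS(I(SK)(KS(SS))(K(KI(KK))))(KI(IK)(IK)(I(SK)(KS(SS))(K(KI(KK)))))
  [3] S(I(SK)(KS(SS))(K(KI(KK))))(KI(IK)(IK)(I(SK)(KS(SS))(K(KI(KK)))))
  [4] S(SK(KS(SS))(K(KI(KK))))(KI(IK)(IK)(I(SK)(KS(SS))(K(KI(KK)))))
  [5] S(K(K(KI(KK)))(KS(SS)(K(KI(KK)))))(KI(IK)(IK)(I(SK)(KS(SS))(K(KI(KK)))))
  [6] S(K(KI(KK)))(KI(IK)(IK)(I(SK)(KS(SS))(K(KI(KK)))))
  [7] S(KI)(KI(IK)(IK)(I(SK)(KS(SS))(K(KI(KK)))))
  [8] S(KI)(I(IK)(I(SK)(KS(SS))(K(KI(KK)))))
  [9] S(KI)(IK(I(SK)(KS(SS))(K(KI(KK)))))
  [10] S(KI)(K(I(SK)(KS(SS))(K(KI(KK)))))
  [11] S(KI)(K(SK(KS(SS))(K(KI(KK)))))
  [12] S(KI)(K(K(K(KI(KK)))(KS(SS)(K(KI(KK))))))
  [13] S(KI)(K(K(KI(KK))))
  [14] S(KI)(K(KI))

Term B:
  start: S(KI)(K(K(K(KI(KK)))(KS(SS)(K(KI(KK))))))
  [1] S(KI)(K(K(KI(KK))))
  [2] S(KI)(K(KI))

Answer: SAME — A ⇓ S(KI)(K(KI)), B ⇓ S(KI)(K(KI))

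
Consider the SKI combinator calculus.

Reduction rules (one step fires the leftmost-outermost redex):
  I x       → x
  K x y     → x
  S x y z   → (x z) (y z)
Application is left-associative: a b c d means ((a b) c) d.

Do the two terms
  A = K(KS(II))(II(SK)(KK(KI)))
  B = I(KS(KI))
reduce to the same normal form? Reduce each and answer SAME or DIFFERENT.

Answer: SAME — A ⇓ S, B ⇓ S

Derivation:
Term A:
  start: K(KS(II))(II(SK)(KK(KI)))
  [1] KS(II)
  [2] S

Term B:
  start: I(KS(KI))
  [1] KS(KI)
  [2] S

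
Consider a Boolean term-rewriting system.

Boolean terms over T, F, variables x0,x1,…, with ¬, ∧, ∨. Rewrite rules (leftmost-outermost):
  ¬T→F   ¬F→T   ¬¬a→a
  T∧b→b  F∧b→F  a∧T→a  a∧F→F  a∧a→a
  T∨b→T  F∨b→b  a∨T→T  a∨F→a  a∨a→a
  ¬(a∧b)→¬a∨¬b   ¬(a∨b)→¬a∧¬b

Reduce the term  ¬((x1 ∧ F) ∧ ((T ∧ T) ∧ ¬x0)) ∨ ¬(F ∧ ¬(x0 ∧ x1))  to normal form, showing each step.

Answer: normal form = T  (in 6 steps)

Derivation:
  start: ¬((x1 ∧ F) ∧ ((T ∧ T) ∧ ¬x0)) ∨ ¬(F ∧ ¬(x0 ∧ x1))
  step 1: (¬(x1 ∧ F) ∨ ¬((T ∧ T) ∧ ¬x0)) ∨ ¬(F ∧ ¬(x0 ∧ x1))
  step 2: ((¬x1 ∨ ¬F) ∨ ¬((T ∧ T) ∧ ¬x0)) ∨ ¬(F ∧ ¬(x0 ∧ x1))
  step 3: ((¬x1 ∨ T) ∨ ¬((T ∧ T) ∧ ¬x0)) ∨ ¬(F ∧ ¬(x0 ∧ x1))
  step 4: (T ∨ ¬((T ∧ T) ∧ ¬x0)) ∨ ¬(F ∧ ¬(x0 ∧ x1))
  step 5: T ∨ ¬(F ∧ ¬(x0 ∧ x1))
  step 6: T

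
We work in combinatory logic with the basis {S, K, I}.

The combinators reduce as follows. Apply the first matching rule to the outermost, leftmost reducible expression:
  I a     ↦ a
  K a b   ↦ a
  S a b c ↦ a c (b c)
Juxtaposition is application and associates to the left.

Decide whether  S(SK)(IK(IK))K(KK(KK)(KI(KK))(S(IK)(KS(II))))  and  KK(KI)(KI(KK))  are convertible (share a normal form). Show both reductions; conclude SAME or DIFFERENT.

Answer: SAME — A ⇓ KI, B ⇓ KI

Reduction:
Term A:
  start: S(SK)(IK(IK))K(KK(KK)(KI(KK))(S(IK)(KS(II))))
  [1] SKK(IK(IK)K)(KK(KK)(KI(KK))(S(IK)(KS(II))))
  [2] K(IK(IK)K)(K(IK(IK)K))(KK(KK)(KI(KK))(S(IK)(KS(II))))
  [3] IK(IK)K(KK(KK)(KI(KK))(S(IK)(KS(II))))
  [4] K(IK)K(KK(KK)(KI(KK))(S(IK)(KS(II))))
  [5] IK(KK(KK)(KI(KK))(S(IK)(KS(II))))
  [6] K(KK(KK)(KI(KK))(S(IK)(KS(II))))
  [7] K(K(KI(KK))(S(IK)(KS(II))))
  [8] K(KI(KK))
  [9] KI

Term B:
  start: KK(KI)(KI(KK))
  [1] K(KI(KK))
  [2] KI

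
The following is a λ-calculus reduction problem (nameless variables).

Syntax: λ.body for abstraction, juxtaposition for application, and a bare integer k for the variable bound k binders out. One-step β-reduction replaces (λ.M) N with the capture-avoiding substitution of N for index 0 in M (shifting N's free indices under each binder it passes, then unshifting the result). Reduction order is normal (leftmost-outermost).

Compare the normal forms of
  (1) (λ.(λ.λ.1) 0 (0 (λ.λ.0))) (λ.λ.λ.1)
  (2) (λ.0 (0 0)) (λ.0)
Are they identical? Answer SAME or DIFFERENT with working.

Term A:
  start: (λ.(λ.λ.1) 0 (0 (λ.λ.0))) (λ.λ.λ.1)
  step 1: (λ.λ.1) (λ.λ.λ.1) ((λ.λ.λ.1) (λ.λ.0))
  step 2: (λ.λ.λ.λ.1) ((λ.λ.λ.1) (λ.λ.0))
  step 3: λ.λ.λ.1

Term B:
  start: (λ.0 (0 0)) (λ.0)
  step 1: (λ.0) ((λ.0) (λ.0))
  step 2: (λ.0) (λ.0)
  step 3: λ.0

Answer: DIFFERENT — A ⇓ λ.λ.λ.1, B ⇓ λ.0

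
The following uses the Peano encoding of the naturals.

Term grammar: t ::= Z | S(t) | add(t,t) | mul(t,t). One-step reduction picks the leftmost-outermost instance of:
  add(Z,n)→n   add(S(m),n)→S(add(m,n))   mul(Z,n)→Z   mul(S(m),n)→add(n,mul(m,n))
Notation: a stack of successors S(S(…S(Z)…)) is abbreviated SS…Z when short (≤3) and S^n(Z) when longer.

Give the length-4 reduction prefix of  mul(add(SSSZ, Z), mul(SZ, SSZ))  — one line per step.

  start: mul(add(SSSZ, Z), mul(SZ, SSZ))
  [1] mul(S(add(SSZ, Z)), mul(SZ, SSZ))
  [2] add(mul(SZ, SSZ), mul(add(SSZ, Z), mul(SZ, SSZ)))
  [3] add(add(SSZ, mul(Z, SSZ)), mul(add(SSZ, Z), mul(SZ, SSZ)))
  [4] add(S(add(SZ, mul(Z, SSZ))), mul(add(SSZ, Z), mul(SZ, SSZ)))

Answer: after 4 steps: add(S(add(SZ, mul(Z, SSZ))), mul(add(SSZ, Z), mul(SZ, SSZ)))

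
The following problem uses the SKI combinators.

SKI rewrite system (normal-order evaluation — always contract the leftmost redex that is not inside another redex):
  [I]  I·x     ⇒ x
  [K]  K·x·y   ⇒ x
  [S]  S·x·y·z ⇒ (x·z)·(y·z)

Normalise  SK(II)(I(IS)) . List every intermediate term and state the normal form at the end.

Answer: normal form = S  (in 4 steps)

Reduction:
  start: SK(II)(I(IS))
  →1  K(I(IS))(II(I(IS)))
  →2  I(IS)
  →3  IS
  →4  S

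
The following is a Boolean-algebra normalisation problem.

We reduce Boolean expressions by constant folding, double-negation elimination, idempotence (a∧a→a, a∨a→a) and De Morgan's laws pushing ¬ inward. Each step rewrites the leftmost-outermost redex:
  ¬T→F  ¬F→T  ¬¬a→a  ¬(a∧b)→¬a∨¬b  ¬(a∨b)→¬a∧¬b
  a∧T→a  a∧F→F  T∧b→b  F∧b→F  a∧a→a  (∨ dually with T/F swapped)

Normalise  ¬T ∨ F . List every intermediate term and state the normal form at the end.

  start: ¬T ∨ F
  →1  ¬T
  →2  F

Answer: normal form = F  (in 2 steps)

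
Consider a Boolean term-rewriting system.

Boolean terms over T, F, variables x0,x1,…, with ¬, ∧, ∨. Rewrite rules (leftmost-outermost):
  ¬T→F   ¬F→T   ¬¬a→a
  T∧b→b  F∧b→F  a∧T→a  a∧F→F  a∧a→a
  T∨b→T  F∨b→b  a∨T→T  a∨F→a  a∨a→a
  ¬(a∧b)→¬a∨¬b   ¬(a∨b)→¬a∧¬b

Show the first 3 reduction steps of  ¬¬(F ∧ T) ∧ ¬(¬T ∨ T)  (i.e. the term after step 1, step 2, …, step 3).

Answer: after 3 steps: F

Working:
  start: ¬¬(F ∧ T) ∧ ¬(¬T ∨ T)
  [1] (F ∧ T) ∧ ¬(¬T ∨ T)
  [2] F ∧ ¬(¬T ∨ T)
  [3] F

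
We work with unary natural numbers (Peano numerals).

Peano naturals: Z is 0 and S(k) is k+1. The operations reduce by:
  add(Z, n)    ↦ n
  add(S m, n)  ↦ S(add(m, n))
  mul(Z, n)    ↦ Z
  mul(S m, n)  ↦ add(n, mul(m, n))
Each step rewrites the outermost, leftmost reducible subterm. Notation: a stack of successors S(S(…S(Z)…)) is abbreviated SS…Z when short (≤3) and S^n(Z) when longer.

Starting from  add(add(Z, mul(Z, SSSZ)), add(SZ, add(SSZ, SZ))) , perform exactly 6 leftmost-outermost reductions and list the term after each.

  start: add(add(Z, mul(Z, SSSZ)), add(SZ, add(SSZ, SZ)))
  →1  add(mul(Z, SSSZ), add(SZ, add(SSZ, SZ)))
  →2  add(Z, add(SZ, add(SSZ, SZ)))
  →3  add(SZ, add(SSZ, SZ))
  →4  S(add(Z, add(SSZ, SZ)))
  →5  S(add(SSZ, SZ))
  →6  S(S(add(SZ, SZ)))

Answer: after 6 steps: S(S(add(SZ, SZ)))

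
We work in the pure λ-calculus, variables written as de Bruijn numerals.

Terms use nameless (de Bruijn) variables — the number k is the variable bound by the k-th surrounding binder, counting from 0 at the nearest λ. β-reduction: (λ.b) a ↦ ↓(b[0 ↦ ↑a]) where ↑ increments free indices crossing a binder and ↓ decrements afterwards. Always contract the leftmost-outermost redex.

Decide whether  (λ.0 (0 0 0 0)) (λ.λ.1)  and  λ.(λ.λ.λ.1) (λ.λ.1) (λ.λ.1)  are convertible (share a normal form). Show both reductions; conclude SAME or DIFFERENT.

Term A:
  start: (λ.0 (0 0 0 0)) (λ.λ.1)
  →1  (λ.λ.1) ((λ.λ.1) (λ.λ.1) (λ.λ.1) (λ.λ.1))
  →2  λ.(λ.λ.1) (λ.λ.1) (λ.λ.1) (λ.λ.1)
  →3  λ.(λ.λ.λ.1) (λ.λ.1) (λ.λ.1)
  →4  λ.(λ.λ.1) (λ.λ.1)
  →5  λ.λ.λ.λ.1

Term B:
  start: λ.(λ.λ.λ.1) (λ.λ.1) (λ.λ.1)
  →1  λ.(λ.λ.1) (λ.λ.1)
  →2  λ.λ.λ.λ.1

Answer: SAME — A ⇓ λ.λ.λ.λ.1, B ⇓ λ.λ.λ.λ.1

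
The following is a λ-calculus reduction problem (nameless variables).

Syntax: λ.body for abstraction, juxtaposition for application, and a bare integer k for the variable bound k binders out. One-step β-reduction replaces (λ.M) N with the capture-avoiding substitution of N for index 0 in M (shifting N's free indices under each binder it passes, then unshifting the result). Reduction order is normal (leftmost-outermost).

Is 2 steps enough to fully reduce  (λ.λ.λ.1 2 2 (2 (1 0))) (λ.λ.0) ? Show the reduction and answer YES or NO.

Answer: YES — reaches normal form λ.λ.1 (λ.λ.0) (λ.λ.0) (λ.0) in 2 ≤ 2 steps

Working:
  start: (λ.λ.λ.1 2 2 (2 (1 0))) (λ.λ.0)
  →1  λ.λ.1 (λ.λ.0) (λ.λ.0) ((λ.λ.0) (1 0))
  →2  λ.λ.1 (λ.λ.0) (λ.λ.0) (λ.0)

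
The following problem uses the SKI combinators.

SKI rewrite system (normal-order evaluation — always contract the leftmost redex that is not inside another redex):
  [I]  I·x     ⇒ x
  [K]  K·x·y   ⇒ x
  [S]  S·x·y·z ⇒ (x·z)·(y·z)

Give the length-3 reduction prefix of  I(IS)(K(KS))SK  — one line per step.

Answer: after 3 steps: K(KS)K(SK)

Derivation:
  start: I(IS)(K(KS))SK
  →1  IS(K(KS))SK
  →2  S(K(KS))SK
  →3  K(KS)K(SK)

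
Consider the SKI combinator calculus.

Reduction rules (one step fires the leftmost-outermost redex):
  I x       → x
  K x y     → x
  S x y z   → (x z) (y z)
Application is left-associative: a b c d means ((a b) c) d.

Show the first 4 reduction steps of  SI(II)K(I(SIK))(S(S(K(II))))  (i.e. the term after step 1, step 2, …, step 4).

Answer: after 4 steps: IK(S(S(K(II))))

Reduction:
  start: SI(II)K(I(SIK))(S(S(K(II))))
  →1  IK(IIK)(I(SIK))(S(S(K(II))))
  →2  K(IIK)(I(SIK))(S(S(K(II))))
  →3  IIK(S(S(K(II))))
  →4  IK(S(S(K(II))))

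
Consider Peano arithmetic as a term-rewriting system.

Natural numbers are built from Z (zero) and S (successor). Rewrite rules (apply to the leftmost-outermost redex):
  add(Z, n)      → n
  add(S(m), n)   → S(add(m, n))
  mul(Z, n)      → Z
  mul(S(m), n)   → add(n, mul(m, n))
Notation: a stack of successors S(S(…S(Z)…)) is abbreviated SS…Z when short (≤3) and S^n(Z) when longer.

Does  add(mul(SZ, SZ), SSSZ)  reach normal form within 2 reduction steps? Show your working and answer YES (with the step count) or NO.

Answer: NO — after 2 steps the term is add(S(add(Z, mul(Z, SZ))), SSSZ), not yet normal

Derivation:
  start: add(mul(SZ, SZ), SSSZ)
  step 1: add(add(SZ, mul(Z, SZ)), SSSZ)
  step 2: add(S(add(Z, mul(Z, SZ))), SSSZ)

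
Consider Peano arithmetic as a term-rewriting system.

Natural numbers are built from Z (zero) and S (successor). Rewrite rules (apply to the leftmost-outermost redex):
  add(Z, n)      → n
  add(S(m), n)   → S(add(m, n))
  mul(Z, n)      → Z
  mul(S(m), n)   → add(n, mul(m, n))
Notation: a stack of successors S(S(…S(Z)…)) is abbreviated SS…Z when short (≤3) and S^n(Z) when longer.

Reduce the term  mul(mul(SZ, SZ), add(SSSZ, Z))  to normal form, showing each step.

Answer: normal form = SSSZ  (in 14 steps)

Derivation:
  start: mul(mul(SZ, SZ), add(SSSZ, Z))
  step 1: mul(add(SZ, mul(Z, SZ)), add(SSSZ, Z))
  step 2: mul(S(add(Z, mul(Z, SZ))), add(SSSZ, Z))
  step 3: add(add(SSSZ, Z), mul(add(Z, mul(Z, SZ)), add(SSSZ, Z)))
  step 4: add(S(add(SSZ, Z)), mul(add(Z, mul(Z, SZ)), add(SSSZ, Z)))
  step 5: S(add(add(SSZ, Z), mul(add(Z, mul(Z, SZ)), add(SSSZ, Z))))
  step 6: S(add(S(add(SZ, Z)), mul(add(Z, mul(Z, SZ)), add(SSSZ, Z))))
  step 7: S(S(add(add(SZ, Z), mul(add(Z, mul(Z, SZ)), add(SSSZ, Z)))))
  step 8: S(S(add(S(add(Z, Z)), mul(add(Z, mul(Z, SZ)), add(SSSZ, Z)))))
  step 9: S(S(S(add(add(Z, Z), mul(add(Z, mul(Z, SZ)), add(SSSZ, Z))))))
  step 10: S(S(S(add(Z, mul(add(Z, mul(Z, SZ)), add(SSSZ, Z))))))
  step 11: S(S(S(mul(add(Z, mul(Z, SZ)), add(SSSZ, Z)))))
  step 12: S(S(S(mul(mul(Z, SZ), add(SSSZ, Z)))))
  step 13: S(S(S(mul(Z, add(SSSZ, Z)))))
  step 14: SSSZ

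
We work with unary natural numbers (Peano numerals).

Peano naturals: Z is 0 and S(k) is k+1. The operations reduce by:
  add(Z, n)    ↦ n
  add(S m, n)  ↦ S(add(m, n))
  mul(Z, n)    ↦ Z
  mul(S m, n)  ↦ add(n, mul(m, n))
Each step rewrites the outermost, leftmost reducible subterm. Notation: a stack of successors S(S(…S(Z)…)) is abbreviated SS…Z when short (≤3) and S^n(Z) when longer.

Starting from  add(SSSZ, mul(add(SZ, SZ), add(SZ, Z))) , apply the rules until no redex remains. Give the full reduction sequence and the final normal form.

Answer: normal form = S^5(Z)  (in 17 steps)

Derivation:
  start: add(SSSZ, mul(add(SZ, SZ), add(SZ, Z)))
  step 1: S(add(SSZ, mul(add(SZ, SZ), add(SZ, Z))))
  step 2: S(S(add(SZ, mul(add(SZ, SZ), add(SZ, Z)))))
  step 3: S(S(S(add(Z, mul(add(SZ, SZ), add(SZ, Z))))))
  step 4: S(S(S(mul(add(SZ, SZ), add(SZ, Z)))))
  step 5: S(S(S(mul(S(add(Z, SZ)), add(SZ, Z)))))
  step 6: S(S(S(add(add(SZ, Z), mul(add(Z, SZ), add(SZ, Z))))))
  step 7: S(S(S(add(S(add(Z, Z)), mul(add(Z, SZ), add(SZ, Z))))))
  step 8: S(S(S(S(add(add(Z, Z), mul(add(Z, SZ), add(SZ, Z)))))))
  step 9: S(S(S(S(add(Z, mul(add(Z, SZ), add(SZ, Z)))))))
  step 10: S(S(S(S(mul(add(Z, SZ), add(SZ, Z))))))
  step 11: S(S(S(S(mul(SZ, add(SZ, Z))))))
  step 12: S(S(S(S(add(add(SZ, Z), mul(Z, add(SZ, Z)))))))
  step 13: S(S(S(S(add(S(add(Z, Z)), mul(Z, add(SZ, Z)))))))
  step 14: S(S(S(S(S(add(add(Z, Z), mul(Z, add(SZ, Z))))))))
  step 15: S(S(S(S(S(add(Z, mul(Z, add(SZ, Z))))))))
  step 16: S(S(S(S(S(mul(Z, add(SZ, Z)))))))
  step 17: S^5(Z)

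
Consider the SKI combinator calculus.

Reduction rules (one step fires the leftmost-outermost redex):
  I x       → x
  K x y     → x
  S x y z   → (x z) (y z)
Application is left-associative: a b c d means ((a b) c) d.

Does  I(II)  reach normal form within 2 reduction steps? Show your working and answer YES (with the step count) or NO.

Answer: YES — reaches normal form I in 2 ≤ 2 steps

Working:
  start: I(II)
  →1  II
  →2  I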